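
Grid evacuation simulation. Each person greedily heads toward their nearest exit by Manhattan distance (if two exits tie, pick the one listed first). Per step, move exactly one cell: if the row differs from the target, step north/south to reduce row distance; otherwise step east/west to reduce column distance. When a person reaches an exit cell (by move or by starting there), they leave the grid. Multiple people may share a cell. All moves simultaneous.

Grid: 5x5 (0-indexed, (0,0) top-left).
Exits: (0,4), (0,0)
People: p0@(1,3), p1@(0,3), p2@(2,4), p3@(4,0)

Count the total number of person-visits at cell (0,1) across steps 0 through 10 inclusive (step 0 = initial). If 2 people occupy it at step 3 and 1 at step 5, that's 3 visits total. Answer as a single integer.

Step 0: p0@(1,3) p1@(0,3) p2@(2,4) p3@(4,0) -> at (0,1): 0 [-], cum=0
Step 1: p0@(0,3) p1@ESC p2@(1,4) p3@(3,0) -> at (0,1): 0 [-], cum=0
Step 2: p0@ESC p1@ESC p2@ESC p3@(2,0) -> at (0,1): 0 [-], cum=0
Step 3: p0@ESC p1@ESC p2@ESC p3@(1,0) -> at (0,1): 0 [-], cum=0
Step 4: p0@ESC p1@ESC p2@ESC p3@ESC -> at (0,1): 0 [-], cum=0
Total visits = 0

Answer: 0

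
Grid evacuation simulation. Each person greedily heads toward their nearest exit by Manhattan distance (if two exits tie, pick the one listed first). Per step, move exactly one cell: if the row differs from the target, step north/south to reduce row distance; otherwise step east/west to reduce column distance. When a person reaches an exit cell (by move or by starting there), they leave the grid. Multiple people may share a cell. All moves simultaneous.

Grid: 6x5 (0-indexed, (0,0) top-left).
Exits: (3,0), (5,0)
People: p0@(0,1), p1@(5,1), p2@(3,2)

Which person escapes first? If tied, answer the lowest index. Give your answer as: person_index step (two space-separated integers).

Step 1: p0:(0,1)->(1,1) | p1:(5,1)->(5,0)->EXIT | p2:(3,2)->(3,1)
Step 2: p0:(1,1)->(2,1) | p1:escaped | p2:(3,1)->(3,0)->EXIT
Step 3: p0:(2,1)->(3,1) | p1:escaped | p2:escaped
Step 4: p0:(3,1)->(3,0)->EXIT | p1:escaped | p2:escaped
Exit steps: [4, 1, 2]
First to escape: p1 at step 1

Answer: 1 1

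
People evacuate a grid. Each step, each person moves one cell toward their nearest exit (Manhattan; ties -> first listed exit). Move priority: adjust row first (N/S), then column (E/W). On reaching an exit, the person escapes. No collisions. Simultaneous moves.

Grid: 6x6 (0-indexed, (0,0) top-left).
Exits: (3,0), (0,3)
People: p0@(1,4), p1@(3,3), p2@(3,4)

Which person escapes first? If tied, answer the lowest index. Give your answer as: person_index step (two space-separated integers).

Step 1: p0:(1,4)->(0,4) | p1:(3,3)->(3,2) | p2:(3,4)->(3,3)
Step 2: p0:(0,4)->(0,3)->EXIT | p1:(3,2)->(3,1) | p2:(3,3)->(3,2)
Step 3: p0:escaped | p1:(3,1)->(3,0)->EXIT | p2:(3,2)->(3,1)
Step 4: p0:escaped | p1:escaped | p2:(3,1)->(3,0)->EXIT
Exit steps: [2, 3, 4]
First to escape: p0 at step 2

Answer: 0 2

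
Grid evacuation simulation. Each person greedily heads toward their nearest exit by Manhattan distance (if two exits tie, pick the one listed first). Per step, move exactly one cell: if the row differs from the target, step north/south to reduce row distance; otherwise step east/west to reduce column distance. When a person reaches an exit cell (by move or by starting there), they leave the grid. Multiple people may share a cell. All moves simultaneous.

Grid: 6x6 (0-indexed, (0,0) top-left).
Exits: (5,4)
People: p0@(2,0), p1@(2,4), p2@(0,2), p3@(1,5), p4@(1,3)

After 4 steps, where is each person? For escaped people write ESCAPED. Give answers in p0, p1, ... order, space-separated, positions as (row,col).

Step 1: p0:(2,0)->(3,0) | p1:(2,4)->(3,4) | p2:(0,2)->(1,2) | p3:(1,5)->(2,5) | p4:(1,3)->(2,3)
Step 2: p0:(3,0)->(4,0) | p1:(3,4)->(4,4) | p2:(1,2)->(2,2) | p3:(2,5)->(3,5) | p4:(2,3)->(3,3)
Step 3: p0:(4,0)->(5,0) | p1:(4,4)->(5,4)->EXIT | p2:(2,2)->(3,2) | p3:(3,5)->(4,5) | p4:(3,3)->(4,3)
Step 4: p0:(5,0)->(5,1) | p1:escaped | p2:(3,2)->(4,2) | p3:(4,5)->(5,5) | p4:(4,3)->(5,3)

(5,1) ESCAPED (4,2) (5,5) (5,3)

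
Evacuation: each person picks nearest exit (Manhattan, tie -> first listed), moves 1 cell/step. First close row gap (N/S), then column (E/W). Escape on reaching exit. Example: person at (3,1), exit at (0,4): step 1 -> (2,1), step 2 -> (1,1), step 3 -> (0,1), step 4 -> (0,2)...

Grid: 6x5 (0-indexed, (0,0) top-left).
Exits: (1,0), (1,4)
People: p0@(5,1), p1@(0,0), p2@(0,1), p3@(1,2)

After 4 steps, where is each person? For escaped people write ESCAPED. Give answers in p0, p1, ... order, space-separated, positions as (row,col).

Step 1: p0:(5,1)->(4,1) | p1:(0,0)->(1,0)->EXIT | p2:(0,1)->(1,1) | p3:(1,2)->(1,1)
Step 2: p0:(4,1)->(3,1) | p1:escaped | p2:(1,1)->(1,0)->EXIT | p3:(1,1)->(1,0)->EXIT
Step 3: p0:(3,1)->(2,1) | p1:escaped | p2:escaped | p3:escaped
Step 4: p0:(2,1)->(1,1) | p1:escaped | p2:escaped | p3:escaped

(1,1) ESCAPED ESCAPED ESCAPED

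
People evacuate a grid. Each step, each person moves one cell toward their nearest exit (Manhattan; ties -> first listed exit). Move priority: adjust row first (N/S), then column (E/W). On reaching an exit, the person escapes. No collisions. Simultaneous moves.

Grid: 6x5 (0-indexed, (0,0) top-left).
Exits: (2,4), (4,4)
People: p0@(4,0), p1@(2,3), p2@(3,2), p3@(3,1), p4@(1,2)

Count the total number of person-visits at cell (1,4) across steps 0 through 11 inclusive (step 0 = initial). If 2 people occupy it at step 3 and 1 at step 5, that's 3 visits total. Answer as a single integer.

Step 0: p0@(4,0) p1@(2,3) p2@(3,2) p3@(3,1) p4@(1,2) -> at (1,4): 0 [-], cum=0
Step 1: p0@(4,1) p1@ESC p2@(2,2) p3@(2,1) p4@(2,2) -> at (1,4): 0 [-], cum=0
Step 2: p0@(4,2) p1@ESC p2@(2,3) p3@(2,2) p4@(2,3) -> at (1,4): 0 [-], cum=0
Step 3: p0@(4,3) p1@ESC p2@ESC p3@(2,3) p4@ESC -> at (1,4): 0 [-], cum=0
Step 4: p0@ESC p1@ESC p2@ESC p3@ESC p4@ESC -> at (1,4): 0 [-], cum=0
Total visits = 0

Answer: 0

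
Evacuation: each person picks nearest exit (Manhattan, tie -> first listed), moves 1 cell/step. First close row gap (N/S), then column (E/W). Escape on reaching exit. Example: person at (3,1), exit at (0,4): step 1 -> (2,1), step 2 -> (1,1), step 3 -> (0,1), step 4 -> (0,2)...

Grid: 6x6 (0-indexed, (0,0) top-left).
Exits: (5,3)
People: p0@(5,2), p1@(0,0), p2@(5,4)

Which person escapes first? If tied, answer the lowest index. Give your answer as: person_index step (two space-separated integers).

Step 1: p0:(5,2)->(5,3)->EXIT | p1:(0,0)->(1,0) | p2:(5,4)->(5,3)->EXIT
Step 2: p0:escaped | p1:(1,0)->(2,0) | p2:escaped
Step 3: p0:escaped | p1:(2,0)->(3,0) | p2:escaped
Step 4: p0:escaped | p1:(3,0)->(4,0) | p2:escaped
Step 5: p0:escaped | p1:(4,0)->(5,0) | p2:escaped
Step 6: p0:escaped | p1:(5,0)->(5,1) | p2:escaped
Step 7: p0:escaped | p1:(5,1)->(5,2) | p2:escaped
Step 8: p0:escaped | p1:(5,2)->(5,3)->EXIT | p2:escaped
Exit steps: [1, 8, 1]
First to escape: p0 at step 1

Answer: 0 1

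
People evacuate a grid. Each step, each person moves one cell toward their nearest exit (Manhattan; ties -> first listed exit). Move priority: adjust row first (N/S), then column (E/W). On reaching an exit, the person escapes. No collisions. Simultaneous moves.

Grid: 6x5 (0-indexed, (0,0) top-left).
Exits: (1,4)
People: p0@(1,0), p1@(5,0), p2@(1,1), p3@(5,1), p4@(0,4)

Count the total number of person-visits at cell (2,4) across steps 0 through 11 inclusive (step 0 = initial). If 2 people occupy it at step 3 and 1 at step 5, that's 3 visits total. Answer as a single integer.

Step 0: p0@(1,0) p1@(5,0) p2@(1,1) p3@(5,1) p4@(0,4) -> at (2,4): 0 [-], cum=0
Step 1: p0@(1,1) p1@(4,0) p2@(1,2) p3@(4,1) p4@ESC -> at (2,4): 0 [-], cum=0
Step 2: p0@(1,2) p1@(3,0) p2@(1,3) p3@(3,1) p4@ESC -> at (2,4): 0 [-], cum=0
Step 3: p0@(1,3) p1@(2,0) p2@ESC p3@(2,1) p4@ESC -> at (2,4): 0 [-], cum=0
Step 4: p0@ESC p1@(1,0) p2@ESC p3@(1,1) p4@ESC -> at (2,4): 0 [-], cum=0
Step 5: p0@ESC p1@(1,1) p2@ESC p3@(1,2) p4@ESC -> at (2,4): 0 [-], cum=0
Step 6: p0@ESC p1@(1,2) p2@ESC p3@(1,3) p4@ESC -> at (2,4): 0 [-], cum=0
Step 7: p0@ESC p1@(1,3) p2@ESC p3@ESC p4@ESC -> at (2,4): 0 [-], cum=0
Step 8: p0@ESC p1@ESC p2@ESC p3@ESC p4@ESC -> at (2,4): 0 [-], cum=0
Total visits = 0

Answer: 0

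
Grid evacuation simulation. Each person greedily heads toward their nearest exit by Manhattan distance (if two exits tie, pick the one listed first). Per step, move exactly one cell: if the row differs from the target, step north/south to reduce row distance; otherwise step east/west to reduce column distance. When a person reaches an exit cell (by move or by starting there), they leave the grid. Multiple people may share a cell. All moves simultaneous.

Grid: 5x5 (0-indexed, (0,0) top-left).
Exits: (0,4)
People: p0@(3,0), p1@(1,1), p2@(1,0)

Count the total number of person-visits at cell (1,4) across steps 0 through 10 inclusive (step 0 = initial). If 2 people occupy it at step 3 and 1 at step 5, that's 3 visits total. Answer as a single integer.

Step 0: p0@(3,0) p1@(1,1) p2@(1,0) -> at (1,4): 0 [-], cum=0
Step 1: p0@(2,0) p1@(0,1) p2@(0,0) -> at (1,4): 0 [-], cum=0
Step 2: p0@(1,0) p1@(0,2) p2@(0,1) -> at (1,4): 0 [-], cum=0
Step 3: p0@(0,0) p1@(0,3) p2@(0,2) -> at (1,4): 0 [-], cum=0
Step 4: p0@(0,1) p1@ESC p2@(0,3) -> at (1,4): 0 [-], cum=0
Step 5: p0@(0,2) p1@ESC p2@ESC -> at (1,4): 0 [-], cum=0
Step 6: p0@(0,3) p1@ESC p2@ESC -> at (1,4): 0 [-], cum=0
Step 7: p0@ESC p1@ESC p2@ESC -> at (1,4): 0 [-], cum=0
Total visits = 0

Answer: 0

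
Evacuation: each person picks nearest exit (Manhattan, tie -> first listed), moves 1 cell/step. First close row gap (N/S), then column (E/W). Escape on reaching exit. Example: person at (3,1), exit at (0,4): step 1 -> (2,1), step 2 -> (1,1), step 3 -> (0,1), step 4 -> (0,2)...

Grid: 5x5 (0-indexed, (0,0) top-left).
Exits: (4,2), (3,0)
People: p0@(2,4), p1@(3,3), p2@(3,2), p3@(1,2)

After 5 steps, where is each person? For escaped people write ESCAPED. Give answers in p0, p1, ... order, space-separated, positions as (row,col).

Step 1: p0:(2,4)->(3,4) | p1:(3,3)->(4,3) | p2:(3,2)->(4,2)->EXIT | p3:(1,2)->(2,2)
Step 2: p0:(3,4)->(4,4) | p1:(4,3)->(4,2)->EXIT | p2:escaped | p3:(2,2)->(3,2)
Step 3: p0:(4,4)->(4,3) | p1:escaped | p2:escaped | p3:(3,2)->(4,2)->EXIT
Step 4: p0:(4,3)->(4,2)->EXIT | p1:escaped | p2:escaped | p3:escaped

ESCAPED ESCAPED ESCAPED ESCAPED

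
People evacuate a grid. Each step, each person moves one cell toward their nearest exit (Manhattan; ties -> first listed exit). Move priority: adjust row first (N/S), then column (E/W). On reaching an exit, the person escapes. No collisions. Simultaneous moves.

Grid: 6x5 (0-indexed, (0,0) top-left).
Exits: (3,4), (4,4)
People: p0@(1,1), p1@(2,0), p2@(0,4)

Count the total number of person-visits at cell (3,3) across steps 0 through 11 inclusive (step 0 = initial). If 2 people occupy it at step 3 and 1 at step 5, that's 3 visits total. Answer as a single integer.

Step 0: p0@(1,1) p1@(2,0) p2@(0,4) -> at (3,3): 0 [-], cum=0
Step 1: p0@(2,1) p1@(3,0) p2@(1,4) -> at (3,3): 0 [-], cum=0
Step 2: p0@(3,1) p1@(3,1) p2@(2,4) -> at (3,3): 0 [-], cum=0
Step 3: p0@(3,2) p1@(3,2) p2@ESC -> at (3,3): 0 [-], cum=0
Step 4: p0@(3,3) p1@(3,3) p2@ESC -> at (3,3): 2 [p0,p1], cum=2
Step 5: p0@ESC p1@ESC p2@ESC -> at (3,3): 0 [-], cum=2
Total visits = 2

Answer: 2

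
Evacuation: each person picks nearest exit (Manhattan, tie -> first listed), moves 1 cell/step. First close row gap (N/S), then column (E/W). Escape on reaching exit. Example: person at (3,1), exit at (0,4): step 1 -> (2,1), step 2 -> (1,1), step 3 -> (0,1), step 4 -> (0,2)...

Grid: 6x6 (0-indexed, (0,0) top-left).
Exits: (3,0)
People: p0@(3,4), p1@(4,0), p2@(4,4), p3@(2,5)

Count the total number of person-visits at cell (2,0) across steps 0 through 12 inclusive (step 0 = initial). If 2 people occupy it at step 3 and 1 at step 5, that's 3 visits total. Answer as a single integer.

Step 0: p0@(3,4) p1@(4,0) p2@(4,4) p3@(2,5) -> at (2,0): 0 [-], cum=0
Step 1: p0@(3,3) p1@ESC p2@(3,4) p3@(3,5) -> at (2,0): 0 [-], cum=0
Step 2: p0@(3,2) p1@ESC p2@(3,3) p3@(3,4) -> at (2,0): 0 [-], cum=0
Step 3: p0@(3,1) p1@ESC p2@(3,2) p3@(3,3) -> at (2,0): 0 [-], cum=0
Step 4: p0@ESC p1@ESC p2@(3,1) p3@(3,2) -> at (2,0): 0 [-], cum=0
Step 5: p0@ESC p1@ESC p2@ESC p3@(3,1) -> at (2,0): 0 [-], cum=0
Step 6: p0@ESC p1@ESC p2@ESC p3@ESC -> at (2,0): 0 [-], cum=0
Total visits = 0

Answer: 0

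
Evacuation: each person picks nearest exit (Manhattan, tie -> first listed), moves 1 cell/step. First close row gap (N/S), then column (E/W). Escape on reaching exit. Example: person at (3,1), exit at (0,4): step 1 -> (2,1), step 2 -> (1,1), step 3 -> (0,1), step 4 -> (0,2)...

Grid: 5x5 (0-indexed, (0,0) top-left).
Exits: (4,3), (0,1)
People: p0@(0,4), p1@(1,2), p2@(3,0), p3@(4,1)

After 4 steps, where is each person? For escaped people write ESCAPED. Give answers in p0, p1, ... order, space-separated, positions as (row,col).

Step 1: p0:(0,4)->(0,3) | p1:(1,2)->(0,2) | p2:(3,0)->(4,0) | p3:(4,1)->(4,2)
Step 2: p0:(0,3)->(0,2) | p1:(0,2)->(0,1)->EXIT | p2:(4,0)->(4,1) | p3:(4,2)->(4,3)->EXIT
Step 3: p0:(0,2)->(0,1)->EXIT | p1:escaped | p2:(4,1)->(4,2) | p3:escaped
Step 4: p0:escaped | p1:escaped | p2:(4,2)->(4,3)->EXIT | p3:escaped

ESCAPED ESCAPED ESCAPED ESCAPED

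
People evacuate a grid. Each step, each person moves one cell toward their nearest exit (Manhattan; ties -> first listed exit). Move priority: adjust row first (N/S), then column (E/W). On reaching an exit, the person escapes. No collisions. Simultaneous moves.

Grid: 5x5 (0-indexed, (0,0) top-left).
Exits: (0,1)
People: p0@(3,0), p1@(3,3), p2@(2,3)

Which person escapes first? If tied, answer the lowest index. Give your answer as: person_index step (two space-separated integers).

Answer: 0 4

Derivation:
Step 1: p0:(3,0)->(2,0) | p1:(3,3)->(2,3) | p2:(2,3)->(1,3)
Step 2: p0:(2,0)->(1,0) | p1:(2,3)->(1,3) | p2:(1,3)->(0,3)
Step 3: p0:(1,0)->(0,0) | p1:(1,3)->(0,3) | p2:(0,3)->(0,2)
Step 4: p0:(0,0)->(0,1)->EXIT | p1:(0,3)->(0,2) | p2:(0,2)->(0,1)->EXIT
Step 5: p0:escaped | p1:(0,2)->(0,1)->EXIT | p2:escaped
Exit steps: [4, 5, 4]
First to escape: p0 at step 4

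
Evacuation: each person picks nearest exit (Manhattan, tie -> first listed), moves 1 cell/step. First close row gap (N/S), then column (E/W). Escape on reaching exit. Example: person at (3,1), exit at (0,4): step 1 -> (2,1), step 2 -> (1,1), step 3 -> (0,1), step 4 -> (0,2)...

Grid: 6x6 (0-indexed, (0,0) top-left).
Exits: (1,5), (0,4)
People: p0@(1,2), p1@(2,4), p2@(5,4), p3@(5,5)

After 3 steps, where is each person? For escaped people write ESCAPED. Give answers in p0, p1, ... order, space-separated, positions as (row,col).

Step 1: p0:(1,2)->(1,3) | p1:(2,4)->(1,4) | p2:(5,4)->(4,4) | p3:(5,5)->(4,5)
Step 2: p0:(1,3)->(1,4) | p1:(1,4)->(1,5)->EXIT | p2:(4,4)->(3,4) | p3:(4,5)->(3,5)
Step 3: p0:(1,4)->(1,5)->EXIT | p1:escaped | p2:(3,4)->(2,4) | p3:(3,5)->(2,5)

ESCAPED ESCAPED (2,4) (2,5)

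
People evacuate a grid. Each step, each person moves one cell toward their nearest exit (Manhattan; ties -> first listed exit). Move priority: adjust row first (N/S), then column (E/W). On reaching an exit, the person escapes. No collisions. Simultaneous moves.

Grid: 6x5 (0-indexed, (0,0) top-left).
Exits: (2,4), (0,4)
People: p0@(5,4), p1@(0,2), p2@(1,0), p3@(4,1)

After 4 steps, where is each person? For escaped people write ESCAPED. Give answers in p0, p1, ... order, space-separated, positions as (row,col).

Step 1: p0:(5,4)->(4,4) | p1:(0,2)->(0,3) | p2:(1,0)->(2,0) | p3:(4,1)->(3,1)
Step 2: p0:(4,4)->(3,4) | p1:(0,3)->(0,4)->EXIT | p2:(2,0)->(2,1) | p3:(3,1)->(2,1)
Step 3: p0:(3,4)->(2,4)->EXIT | p1:escaped | p2:(2,1)->(2,2) | p3:(2,1)->(2,2)
Step 4: p0:escaped | p1:escaped | p2:(2,2)->(2,3) | p3:(2,2)->(2,3)

ESCAPED ESCAPED (2,3) (2,3)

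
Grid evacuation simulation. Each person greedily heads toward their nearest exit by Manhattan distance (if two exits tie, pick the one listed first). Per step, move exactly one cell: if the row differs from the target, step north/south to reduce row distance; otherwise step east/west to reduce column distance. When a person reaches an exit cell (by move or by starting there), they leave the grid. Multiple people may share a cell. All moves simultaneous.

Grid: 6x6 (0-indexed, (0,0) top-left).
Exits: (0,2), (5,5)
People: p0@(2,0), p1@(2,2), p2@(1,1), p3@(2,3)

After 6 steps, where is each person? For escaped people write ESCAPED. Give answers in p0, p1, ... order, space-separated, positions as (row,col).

Step 1: p0:(2,0)->(1,0) | p1:(2,2)->(1,2) | p2:(1,1)->(0,1) | p3:(2,3)->(1,3)
Step 2: p0:(1,0)->(0,0) | p1:(1,2)->(0,2)->EXIT | p2:(0,1)->(0,2)->EXIT | p3:(1,3)->(0,3)
Step 3: p0:(0,0)->(0,1) | p1:escaped | p2:escaped | p3:(0,3)->(0,2)->EXIT
Step 4: p0:(0,1)->(0,2)->EXIT | p1:escaped | p2:escaped | p3:escaped

ESCAPED ESCAPED ESCAPED ESCAPED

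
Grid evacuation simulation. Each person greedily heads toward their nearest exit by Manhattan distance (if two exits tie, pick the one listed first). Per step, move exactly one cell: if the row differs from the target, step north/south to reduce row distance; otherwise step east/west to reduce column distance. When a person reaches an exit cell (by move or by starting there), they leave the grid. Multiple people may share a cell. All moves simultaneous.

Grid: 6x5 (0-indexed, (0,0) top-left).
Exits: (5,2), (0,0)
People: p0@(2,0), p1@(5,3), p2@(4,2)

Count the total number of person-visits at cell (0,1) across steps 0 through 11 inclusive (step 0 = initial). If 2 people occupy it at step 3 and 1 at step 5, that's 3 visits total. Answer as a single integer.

Step 0: p0@(2,0) p1@(5,3) p2@(4,2) -> at (0,1): 0 [-], cum=0
Step 1: p0@(1,0) p1@ESC p2@ESC -> at (0,1): 0 [-], cum=0
Step 2: p0@ESC p1@ESC p2@ESC -> at (0,1): 0 [-], cum=0
Total visits = 0

Answer: 0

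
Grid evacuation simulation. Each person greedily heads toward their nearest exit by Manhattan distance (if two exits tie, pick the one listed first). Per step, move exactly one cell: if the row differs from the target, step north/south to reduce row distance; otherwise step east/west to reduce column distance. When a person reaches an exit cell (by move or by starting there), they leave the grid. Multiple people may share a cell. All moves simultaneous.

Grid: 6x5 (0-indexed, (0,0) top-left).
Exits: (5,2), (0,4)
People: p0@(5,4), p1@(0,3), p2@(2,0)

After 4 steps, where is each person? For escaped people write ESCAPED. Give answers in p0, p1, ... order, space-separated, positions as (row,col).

Step 1: p0:(5,4)->(5,3) | p1:(0,3)->(0,4)->EXIT | p2:(2,0)->(3,0)
Step 2: p0:(5,3)->(5,2)->EXIT | p1:escaped | p2:(3,0)->(4,0)
Step 3: p0:escaped | p1:escaped | p2:(4,0)->(5,0)
Step 4: p0:escaped | p1:escaped | p2:(5,0)->(5,1)

ESCAPED ESCAPED (5,1)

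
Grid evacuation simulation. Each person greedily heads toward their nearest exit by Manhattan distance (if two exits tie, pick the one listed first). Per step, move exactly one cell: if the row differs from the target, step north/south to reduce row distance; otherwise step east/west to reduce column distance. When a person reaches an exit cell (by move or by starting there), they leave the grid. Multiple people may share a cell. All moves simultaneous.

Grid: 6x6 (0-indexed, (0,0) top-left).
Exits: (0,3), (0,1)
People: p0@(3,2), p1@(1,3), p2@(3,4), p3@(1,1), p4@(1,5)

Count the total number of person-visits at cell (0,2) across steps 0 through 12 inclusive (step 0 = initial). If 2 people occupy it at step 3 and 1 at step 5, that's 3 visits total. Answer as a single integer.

Answer: 1

Derivation:
Step 0: p0@(3,2) p1@(1,3) p2@(3,4) p3@(1,1) p4@(1,5) -> at (0,2): 0 [-], cum=0
Step 1: p0@(2,2) p1@ESC p2@(2,4) p3@ESC p4@(0,5) -> at (0,2): 0 [-], cum=0
Step 2: p0@(1,2) p1@ESC p2@(1,4) p3@ESC p4@(0,4) -> at (0,2): 0 [-], cum=0
Step 3: p0@(0,2) p1@ESC p2@(0,4) p3@ESC p4@ESC -> at (0,2): 1 [p0], cum=1
Step 4: p0@ESC p1@ESC p2@ESC p3@ESC p4@ESC -> at (0,2): 0 [-], cum=1
Total visits = 1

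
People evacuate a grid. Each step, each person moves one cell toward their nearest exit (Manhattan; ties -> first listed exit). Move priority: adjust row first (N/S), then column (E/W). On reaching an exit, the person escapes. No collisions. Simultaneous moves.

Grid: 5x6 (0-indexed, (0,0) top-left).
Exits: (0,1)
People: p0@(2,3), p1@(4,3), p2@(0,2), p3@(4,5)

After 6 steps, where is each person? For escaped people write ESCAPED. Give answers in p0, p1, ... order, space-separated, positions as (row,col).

Step 1: p0:(2,3)->(1,3) | p1:(4,3)->(3,3) | p2:(0,2)->(0,1)->EXIT | p3:(4,5)->(3,5)
Step 2: p0:(1,3)->(0,3) | p1:(3,3)->(2,3) | p2:escaped | p3:(3,5)->(2,5)
Step 3: p0:(0,3)->(0,2) | p1:(2,3)->(1,3) | p2:escaped | p3:(2,5)->(1,5)
Step 4: p0:(0,2)->(0,1)->EXIT | p1:(1,3)->(0,3) | p2:escaped | p3:(1,5)->(0,5)
Step 5: p0:escaped | p1:(0,3)->(0,2) | p2:escaped | p3:(0,5)->(0,4)
Step 6: p0:escaped | p1:(0,2)->(0,1)->EXIT | p2:escaped | p3:(0,4)->(0,3)

ESCAPED ESCAPED ESCAPED (0,3)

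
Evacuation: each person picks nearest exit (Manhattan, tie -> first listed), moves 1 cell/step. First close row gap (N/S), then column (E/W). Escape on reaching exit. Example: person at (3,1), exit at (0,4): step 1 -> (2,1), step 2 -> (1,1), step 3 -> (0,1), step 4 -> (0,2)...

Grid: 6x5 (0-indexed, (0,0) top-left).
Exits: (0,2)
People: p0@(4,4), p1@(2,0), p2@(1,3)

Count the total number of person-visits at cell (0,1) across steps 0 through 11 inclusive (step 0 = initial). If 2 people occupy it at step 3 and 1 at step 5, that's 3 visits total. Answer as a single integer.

Answer: 1

Derivation:
Step 0: p0@(4,4) p1@(2,0) p2@(1,3) -> at (0,1): 0 [-], cum=0
Step 1: p0@(3,4) p1@(1,0) p2@(0,3) -> at (0,1): 0 [-], cum=0
Step 2: p0@(2,4) p1@(0,0) p2@ESC -> at (0,1): 0 [-], cum=0
Step 3: p0@(1,4) p1@(0,1) p2@ESC -> at (0,1): 1 [p1], cum=1
Step 4: p0@(0,4) p1@ESC p2@ESC -> at (0,1): 0 [-], cum=1
Step 5: p0@(0,3) p1@ESC p2@ESC -> at (0,1): 0 [-], cum=1
Step 6: p0@ESC p1@ESC p2@ESC -> at (0,1): 0 [-], cum=1
Total visits = 1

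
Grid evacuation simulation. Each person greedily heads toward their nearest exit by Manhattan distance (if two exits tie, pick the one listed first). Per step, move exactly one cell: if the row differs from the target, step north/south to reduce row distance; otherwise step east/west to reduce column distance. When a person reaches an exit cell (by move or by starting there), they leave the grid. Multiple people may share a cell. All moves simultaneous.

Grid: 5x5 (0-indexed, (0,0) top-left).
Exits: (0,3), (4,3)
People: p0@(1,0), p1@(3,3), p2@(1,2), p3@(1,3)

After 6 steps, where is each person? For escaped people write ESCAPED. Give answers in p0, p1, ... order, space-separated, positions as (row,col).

Step 1: p0:(1,0)->(0,0) | p1:(3,3)->(4,3)->EXIT | p2:(1,2)->(0,2) | p3:(1,3)->(0,3)->EXIT
Step 2: p0:(0,0)->(0,1) | p1:escaped | p2:(0,2)->(0,3)->EXIT | p3:escaped
Step 3: p0:(0,1)->(0,2) | p1:escaped | p2:escaped | p3:escaped
Step 4: p0:(0,2)->(0,3)->EXIT | p1:escaped | p2:escaped | p3:escaped

ESCAPED ESCAPED ESCAPED ESCAPED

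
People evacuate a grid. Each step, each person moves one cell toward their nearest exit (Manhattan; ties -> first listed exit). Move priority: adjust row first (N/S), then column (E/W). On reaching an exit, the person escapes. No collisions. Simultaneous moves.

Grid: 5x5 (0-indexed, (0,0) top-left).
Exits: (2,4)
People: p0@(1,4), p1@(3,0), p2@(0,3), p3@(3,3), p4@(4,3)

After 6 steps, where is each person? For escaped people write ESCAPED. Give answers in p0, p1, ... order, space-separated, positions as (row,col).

Step 1: p0:(1,4)->(2,4)->EXIT | p1:(3,0)->(2,0) | p2:(0,3)->(1,3) | p3:(3,3)->(2,3) | p4:(4,3)->(3,3)
Step 2: p0:escaped | p1:(2,0)->(2,1) | p2:(1,3)->(2,3) | p3:(2,3)->(2,4)->EXIT | p4:(3,3)->(2,3)
Step 3: p0:escaped | p1:(2,1)->(2,2) | p2:(2,3)->(2,4)->EXIT | p3:escaped | p4:(2,3)->(2,4)->EXIT
Step 4: p0:escaped | p1:(2,2)->(2,3) | p2:escaped | p3:escaped | p4:escaped
Step 5: p0:escaped | p1:(2,3)->(2,4)->EXIT | p2:escaped | p3:escaped | p4:escaped

ESCAPED ESCAPED ESCAPED ESCAPED ESCAPED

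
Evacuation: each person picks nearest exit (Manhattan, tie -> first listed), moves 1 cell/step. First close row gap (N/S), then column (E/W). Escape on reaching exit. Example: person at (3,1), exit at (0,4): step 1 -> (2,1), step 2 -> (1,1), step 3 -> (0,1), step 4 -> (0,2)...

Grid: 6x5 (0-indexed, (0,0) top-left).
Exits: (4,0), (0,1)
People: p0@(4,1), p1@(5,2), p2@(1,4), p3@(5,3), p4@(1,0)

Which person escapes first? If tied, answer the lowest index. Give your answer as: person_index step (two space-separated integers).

Answer: 0 1

Derivation:
Step 1: p0:(4,1)->(4,0)->EXIT | p1:(5,2)->(4,2) | p2:(1,4)->(0,4) | p3:(5,3)->(4,3) | p4:(1,0)->(0,0)
Step 2: p0:escaped | p1:(4,2)->(4,1) | p2:(0,4)->(0,3) | p3:(4,3)->(4,2) | p4:(0,0)->(0,1)->EXIT
Step 3: p0:escaped | p1:(4,1)->(4,0)->EXIT | p2:(0,3)->(0,2) | p3:(4,2)->(4,1) | p4:escaped
Step 4: p0:escaped | p1:escaped | p2:(0,2)->(0,1)->EXIT | p3:(4,1)->(4,0)->EXIT | p4:escaped
Exit steps: [1, 3, 4, 4, 2]
First to escape: p0 at step 1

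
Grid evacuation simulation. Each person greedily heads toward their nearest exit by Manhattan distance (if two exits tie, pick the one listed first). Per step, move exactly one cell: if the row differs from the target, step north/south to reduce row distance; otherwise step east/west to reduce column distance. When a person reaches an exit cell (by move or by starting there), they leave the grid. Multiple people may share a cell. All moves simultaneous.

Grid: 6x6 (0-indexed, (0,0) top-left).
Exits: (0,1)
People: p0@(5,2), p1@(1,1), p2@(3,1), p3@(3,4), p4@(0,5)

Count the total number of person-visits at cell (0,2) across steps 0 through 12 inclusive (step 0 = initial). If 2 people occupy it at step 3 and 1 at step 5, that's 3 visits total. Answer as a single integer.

Answer: 3

Derivation:
Step 0: p0@(5,2) p1@(1,1) p2@(3,1) p3@(3,4) p4@(0,5) -> at (0,2): 0 [-], cum=0
Step 1: p0@(4,2) p1@ESC p2@(2,1) p3@(2,4) p4@(0,4) -> at (0,2): 0 [-], cum=0
Step 2: p0@(3,2) p1@ESC p2@(1,1) p3@(1,4) p4@(0,3) -> at (0,2): 0 [-], cum=0
Step 3: p0@(2,2) p1@ESC p2@ESC p3@(0,4) p4@(0,2) -> at (0,2): 1 [p4], cum=1
Step 4: p0@(1,2) p1@ESC p2@ESC p3@(0,3) p4@ESC -> at (0,2): 0 [-], cum=1
Step 5: p0@(0,2) p1@ESC p2@ESC p3@(0,2) p4@ESC -> at (0,2): 2 [p0,p3], cum=3
Step 6: p0@ESC p1@ESC p2@ESC p3@ESC p4@ESC -> at (0,2): 0 [-], cum=3
Total visits = 3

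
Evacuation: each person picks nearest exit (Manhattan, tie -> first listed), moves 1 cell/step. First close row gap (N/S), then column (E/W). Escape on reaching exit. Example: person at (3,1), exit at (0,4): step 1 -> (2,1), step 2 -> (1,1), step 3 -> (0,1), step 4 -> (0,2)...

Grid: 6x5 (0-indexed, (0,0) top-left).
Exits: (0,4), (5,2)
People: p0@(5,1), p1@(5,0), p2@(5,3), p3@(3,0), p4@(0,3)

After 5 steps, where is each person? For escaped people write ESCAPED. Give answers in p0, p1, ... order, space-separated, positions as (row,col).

Step 1: p0:(5,1)->(5,2)->EXIT | p1:(5,0)->(5,1) | p2:(5,3)->(5,2)->EXIT | p3:(3,0)->(4,0) | p4:(0,3)->(0,4)->EXIT
Step 2: p0:escaped | p1:(5,1)->(5,2)->EXIT | p2:escaped | p3:(4,0)->(5,0) | p4:escaped
Step 3: p0:escaped | p1:escaped | p2:escaped | p3:(5,0)->(5,1) | p4:escaped
Step 4: p0:escaped | p1:escaped | p2:escaped | p3:(5,1)->(5,2)->EXIT | p4:escaped

ESCAPED ESCAPED ESCAPED ESCAPED ESCAPED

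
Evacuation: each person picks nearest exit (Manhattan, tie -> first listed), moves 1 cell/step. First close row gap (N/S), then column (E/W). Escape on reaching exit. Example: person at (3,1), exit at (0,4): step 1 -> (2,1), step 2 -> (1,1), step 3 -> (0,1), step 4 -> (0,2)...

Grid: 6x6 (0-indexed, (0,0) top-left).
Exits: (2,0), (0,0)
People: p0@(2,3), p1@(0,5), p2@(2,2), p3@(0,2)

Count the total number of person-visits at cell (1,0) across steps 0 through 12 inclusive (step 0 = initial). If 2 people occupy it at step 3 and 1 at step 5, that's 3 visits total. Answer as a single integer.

Answer: 0

Derivation:
Step 0: p0@(2,3) p1@(0,5) p2@(2,2) p3@(0,2) -> at (1,0): 0 [-], cum=0
Step 1: p0@(2,2) p1@(0,4) p2@(2,1) p3@(0,1) -> at (1,0): 0 [-], cum=0
Step 2: p0@(2,1) p1@(0,3) p2@ESC p3@ESC -> at (1,0): 0 [-], cum=0
Step 3: p0@ESC p1@(0,2) p2@ESC p3@ESC -> at (1,0): 0 [-], cum=0
Step 4: p0@ESC p1@(0,1) p2@ESC p3@ESC -> at (1,0): 0 [-], cum=0
Step 5: p0@ESC p1@ESC p2@ESC p3@ESC -> at (1,0): 0 [-], cum=0
Total visits = 0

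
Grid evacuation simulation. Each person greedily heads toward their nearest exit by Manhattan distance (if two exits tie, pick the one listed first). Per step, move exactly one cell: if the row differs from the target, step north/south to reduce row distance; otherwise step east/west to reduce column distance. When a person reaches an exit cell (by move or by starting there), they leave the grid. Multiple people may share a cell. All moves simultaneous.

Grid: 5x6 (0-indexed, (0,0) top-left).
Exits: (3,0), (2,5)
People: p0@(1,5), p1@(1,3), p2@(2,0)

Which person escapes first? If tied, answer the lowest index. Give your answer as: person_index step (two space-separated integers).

Step 1: p0:(1,5)->(2,5)->EXIT | p1:(1,3)->(2,3) | p2:(2,0)->(3,0)->EXIT
Step 2: p0:escaped | p1:(2,3)->(2,4) | p2:escaped
Step 3: p0:escaped | p1:(2,4)->(2,5)->EXIT | p2:escaped
Exit steps: [1, 3, 1]
First to escape: p0 at step 1

Answer: 0 1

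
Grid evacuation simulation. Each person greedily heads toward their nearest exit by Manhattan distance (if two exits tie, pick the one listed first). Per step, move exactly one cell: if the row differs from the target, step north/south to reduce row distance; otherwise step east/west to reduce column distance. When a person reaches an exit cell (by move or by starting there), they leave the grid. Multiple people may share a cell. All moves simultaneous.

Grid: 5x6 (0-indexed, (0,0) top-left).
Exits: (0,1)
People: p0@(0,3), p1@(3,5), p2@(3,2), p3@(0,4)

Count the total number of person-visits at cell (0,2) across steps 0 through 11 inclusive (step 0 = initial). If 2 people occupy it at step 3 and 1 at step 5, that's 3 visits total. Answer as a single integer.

Step 0: p0@(0,3) p1@(3,5) p2@(3,2) p3@(0,4) -> at (0,2): 0 [-], cum=0
Step 1: p0@(0,2) p1@(2,5) p2@(2,2) p3@(0,3) -> at (0,2): 1 [p0], cum=1
Step 2: p0@ESC p1@(1,5) p2@(1,2) p3@(0,2) -> at (0,2): 1 [p3], cum=2
Step 3: p0@ESC p1@(0,5) p2@(0,2) p3@ESC -> at (0,2): 1 [p2], cum=3
Step 4: p0@ESC p1@(0,4) p2@ESC p3@ESC -> at (0,2): 0 [-], cum=3
Step 5: p0@ESC p1@(0,3) p2@ESC p3@ESC -> at (0,2): 0 [-], cum=3
Step 6: p0@ESC p1@(0,2) p2@ESC p3@ESC -> at (0,2): 1 [p1], cum=4
Step 7: p0@ESC p1@ESC p2@ESC p3@ESC -> at (0,2): 0 [-], cum=4
Total visits = 4

Answer: 4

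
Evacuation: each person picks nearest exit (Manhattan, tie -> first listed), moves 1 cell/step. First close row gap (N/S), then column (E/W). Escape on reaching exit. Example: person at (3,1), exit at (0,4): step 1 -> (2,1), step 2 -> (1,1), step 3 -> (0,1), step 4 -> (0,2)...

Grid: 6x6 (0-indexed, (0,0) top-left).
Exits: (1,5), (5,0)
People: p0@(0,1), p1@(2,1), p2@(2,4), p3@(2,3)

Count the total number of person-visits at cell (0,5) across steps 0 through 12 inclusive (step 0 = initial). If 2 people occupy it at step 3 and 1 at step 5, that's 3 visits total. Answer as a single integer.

Answer: 0

Derivation:
Step 0: p0@(0,1) p1@(2,1) p2@(2,4) p3@(2,3) -> at (0,5): 0 [-], cum=0
Step 1: p0@(1,1) p1@(3,1) p2@(1,4) p3@(1,3) -> at (0,5): 0 [-], cum=0
Step 2: p0@(1,2) p1@(4,1) p2@ESC p3@(1,4) -> at (0,5): 0 [-], cum=0
Step 3: p0@(1,3) p1@(5,1) p2@ESC p3@ESC -> at (0,5): 0 [-], cum=0
Step 4: p0@(1,4) p1@ESC p2@ESC p3@ESC -> at (0,5): 0 [-], cum=0
Step 5: p0@ESC p1@ESC p2@ESC p3@ESC -> at (0,5): 0 [-], cum=0
Total visits = 0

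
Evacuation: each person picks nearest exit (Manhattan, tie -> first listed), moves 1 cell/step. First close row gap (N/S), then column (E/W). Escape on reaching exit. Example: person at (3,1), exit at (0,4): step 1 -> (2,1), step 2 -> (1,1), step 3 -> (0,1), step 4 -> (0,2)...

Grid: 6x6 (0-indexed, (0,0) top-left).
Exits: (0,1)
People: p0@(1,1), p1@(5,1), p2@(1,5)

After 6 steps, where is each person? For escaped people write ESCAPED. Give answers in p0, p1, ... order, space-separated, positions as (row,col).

Step 1: p0:(1,1)->(0,1)->EXIT | p1:(5,1)->(4,1) | p2:(1,5)->(0,5)
Step 2: p0:escaped | p1:(4,1)->(3,1) | p2:(0,5)->(0,4)
Step 3: p0:escaped | p1:(3,1)->(2,1) | p2:(0,4)->(0,3)
Step 4: p0:escaped | p1:(2,1)->(1,1) | p2:(0,3)->(0,2)
Step 5: p0:escaped | p1:(1,1)->(0,1)->EXIT | p2:(0,2)->(0,1)->EXIT

ESCAPED ESCAPED ESCAPED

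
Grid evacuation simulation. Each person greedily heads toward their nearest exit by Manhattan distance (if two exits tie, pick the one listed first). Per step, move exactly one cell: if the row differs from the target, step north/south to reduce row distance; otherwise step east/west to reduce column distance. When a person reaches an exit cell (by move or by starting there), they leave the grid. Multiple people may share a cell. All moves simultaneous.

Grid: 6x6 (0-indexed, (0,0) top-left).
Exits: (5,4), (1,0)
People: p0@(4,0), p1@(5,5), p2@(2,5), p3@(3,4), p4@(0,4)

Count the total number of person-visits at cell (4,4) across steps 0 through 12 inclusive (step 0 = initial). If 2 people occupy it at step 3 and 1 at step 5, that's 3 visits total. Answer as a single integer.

Step 0: p0@(4,0) p1@(5,5) p2@(2,5) p3@(3,4) p4@(0,4) -> at (4,4): 0 [-], cum=0
Step 1: p0@(3,0) p1@ESC p2@(3,5) p3@(4,4) p4@(1,4) -> at (4,4): 1 [p3], cum=1
Step 2: p0@(2,0) p1@ESC p2@(4,5) p3@ESC p4@(2,4) -> at (4,4): 0 [-], cum=1
Step 3: p0@ESC p1@ESC p2@(5,5) p3@ESC p4@(3,4) -> at (4,4): 0 [-], cum=1
Step 4: p0@ESC p1@ESC p2@ESC p3@ESC p4@(4,4) -> at (4,4): 1 [p4], cum=2
Step 5: p0@ESC p1@ESC p2@ESC p3@ESC p4@ESC -> at (4,4): 0 [-], cum=2
Total visits = 2

Answer: 2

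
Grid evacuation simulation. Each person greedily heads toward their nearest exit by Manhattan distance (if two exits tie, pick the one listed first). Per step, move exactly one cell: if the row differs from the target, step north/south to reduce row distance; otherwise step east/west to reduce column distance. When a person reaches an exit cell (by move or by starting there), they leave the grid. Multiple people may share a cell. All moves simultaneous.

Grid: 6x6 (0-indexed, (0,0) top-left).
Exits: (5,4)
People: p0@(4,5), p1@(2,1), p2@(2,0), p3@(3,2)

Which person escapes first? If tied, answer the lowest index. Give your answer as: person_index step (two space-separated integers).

Step 1: p0:(4,5)->(5,5) | p1:(2,1)->(3,1) | p2:(2,0)->(3,0) | p3:(3,2)->(4,2)
Step 2: p0:(5,5)->(5,4)->EXIT | p1:(3,1)->(4,1) | p2:(3,0)->(4,0) | p3:(4,2)->(5,2)
Step 3: p0:escaped | p1:(4,1)->(5,1) | p2:(4,0)->(5,0) | p3:(5,2)->(5,3)
Step 4: p0:escaped | p1:(5,1)->(5,2) | p2:(5,0)->(5,1) | p3:(5,3)->(5,4)->EXIT
Step 5: p0:escaped | p1:(5,2)->(5,3) | p2:(5,1)->(5,2) | p3:escaped
Step 6: p0:escaped | p1:(5,3)->(5,4)->EXIT | p2:(5,2)->(5,3) | p3:escaped
Step 7: p0:escaped | p1:escaped | p2:(5,3)->(5,4)->EXIT | p3:escaped
Exit steps: [2, 6, 7, 4]
First to escape: p0 at step 2

Answer: 0 2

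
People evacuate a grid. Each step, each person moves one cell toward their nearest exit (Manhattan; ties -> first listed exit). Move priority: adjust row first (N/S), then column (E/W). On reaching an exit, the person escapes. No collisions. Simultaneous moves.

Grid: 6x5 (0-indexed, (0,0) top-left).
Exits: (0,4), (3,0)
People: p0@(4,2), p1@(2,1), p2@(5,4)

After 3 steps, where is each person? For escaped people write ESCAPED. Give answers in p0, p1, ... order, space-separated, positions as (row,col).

Step 1: p0:(4,2)->(3,2) | p1:(2,1)->(3,1) | p2:(5,4)->(4,4)
Step 2: p0:(3,2)->(3,1) | p1:(3,1)->(3,0)->EXIT | p2:(4,4)->(3,4)
Step 3: p0:(3,1)->(3,0)->EXIT | p1:escaped | p2:(3,4)->(2,4)

ESCAPED ESCAPED (2,4)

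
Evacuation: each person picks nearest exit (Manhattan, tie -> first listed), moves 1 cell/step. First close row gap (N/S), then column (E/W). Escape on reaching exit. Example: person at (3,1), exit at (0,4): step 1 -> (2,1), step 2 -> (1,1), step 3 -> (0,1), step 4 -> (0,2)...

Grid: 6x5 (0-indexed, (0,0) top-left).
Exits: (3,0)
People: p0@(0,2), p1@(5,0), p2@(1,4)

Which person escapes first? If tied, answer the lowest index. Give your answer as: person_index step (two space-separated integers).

Step 1: p0:(0,2)->(1,2) | p1:(5,0)->(4,0) | p2:(1,4)->(2,4)
Step 2: p0:(1,2)->(2,2) | p1:(4,0)->(3,0)->EXIT | p2:(2,4)->(3,4)
Step 3: p0:(2,2)->(3,2) | p1:escaped | p2:(3,4)->(3,3)
Step 4: p0:(3,2)->(3,1) | p1:escaped | p2:(3,3)->(3,2)
Step 5: p0:(3,1)->(3,0)->EXIT | p1:escaped | p2:(3,2)->(3,1)
Step 6: p0:escaped | p1:escaped | p2:(3,1)->(3,0)->EXIT
Exit steps: [5, 2, 6]
First to escape: p1 at step 2

Answer: 1 2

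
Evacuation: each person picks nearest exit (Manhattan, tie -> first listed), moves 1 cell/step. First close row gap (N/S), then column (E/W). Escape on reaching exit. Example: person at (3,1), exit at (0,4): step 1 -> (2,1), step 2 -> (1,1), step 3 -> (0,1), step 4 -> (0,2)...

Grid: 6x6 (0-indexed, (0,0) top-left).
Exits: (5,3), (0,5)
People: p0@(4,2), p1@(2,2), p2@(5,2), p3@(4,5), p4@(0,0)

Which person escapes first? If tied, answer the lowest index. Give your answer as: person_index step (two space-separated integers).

Step 1: p0:(4,2)->(5,2) | p1:(2,2)->(3,2) | p2:(5,2)->(5,3)->EXIT | p3:(4,5)->(5,5) | p4:(0,0)->(0,1)
Step 2: p0:(5,2)->(5,3)->EXIT | p1:(3,2)->(4,2) | p2:escaped | p3:(5,5)->(5,4) | p4:(0,1)->(0,2)
Step 3: p0:escaped | p1:(4,2)->(5,2) | p2:escaped | p3:(5,4)->(5,3)->EXIT | p4:(0,2)->(0,3)
Step 4: p0:escaped | p1:(5,2)->(5,3)->EXIT | p2:escaped | p3:escaped | p4:(0,3)->(0,4)
Step 5: p0:escaped | p1:escaped | p2:escaped | p3:escaped | p4:(0,4)->(0,5)->EXIT
Exit steps: [2, 4, 1, 3, 5]
First to escape: p2 at step 1

Answer: 2 1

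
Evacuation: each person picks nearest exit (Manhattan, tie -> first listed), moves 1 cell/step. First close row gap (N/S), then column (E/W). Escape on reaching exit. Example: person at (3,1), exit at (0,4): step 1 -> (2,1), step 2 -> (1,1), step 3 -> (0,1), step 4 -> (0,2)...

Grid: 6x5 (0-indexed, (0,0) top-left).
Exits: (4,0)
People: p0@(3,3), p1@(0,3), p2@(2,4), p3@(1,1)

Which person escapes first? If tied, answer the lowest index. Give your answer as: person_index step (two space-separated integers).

Answer: 0 4

Derivation:
Step 1: p0:(3,3)->(4,3) | p1:(0,3)->(1,3) | p2:(2,4)->(3,4) | p3:(1,1)->(2,1)
Step 2: p0:(4,3)->(4,2) | p1:(1,3)->(2,3) | p2:(3,4)->(4,4) | p3:(2,1)->(3,1)
Step 3: p0:(4,2)->(4,1) | p1:(2,3)->(3,3) | p2:(4,4)->(4,3) | p3:(3,1)->(4,1)
Step 4: p0:(4,1)->(4,0)->EXIT | p1:(3,3)->(4,3) | p2:(4,3)->(4,2) | p3:(4,1)->(4,0)->EXIT
Step 5: p0:escaped | p1:(4,3)->(4,2) | p2:(4,2)->(4,1) | p3:escaped
Step 6: p0:escaped | p1:(4,2)->(4,1) | p2:(4,1)->(4,0)->EXIT | p3:escaped
Step 7: p0:escaped | p1:(4,1)->(4,0)->EXIT | p2:escaped | p3:escaped
Exit steps: [4, 7, 6, 4]
First to escape: p0 at step 4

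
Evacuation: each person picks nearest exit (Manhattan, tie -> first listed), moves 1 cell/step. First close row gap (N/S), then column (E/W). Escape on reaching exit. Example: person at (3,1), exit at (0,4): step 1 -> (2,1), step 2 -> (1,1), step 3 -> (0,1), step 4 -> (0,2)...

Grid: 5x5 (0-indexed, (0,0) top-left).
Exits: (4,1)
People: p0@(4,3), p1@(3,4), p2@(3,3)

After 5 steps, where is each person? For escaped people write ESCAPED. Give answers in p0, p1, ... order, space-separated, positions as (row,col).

Step 1: p0:(4,3)->(4,2) | p1:(3,4)->(4,4) | p2:(3,3)->(4,3)
Step 2: p0:(4,2)->(4,1)->EXIT | p1:(4,4)->(4,3) | p2:(4,3)->(4,2)
Step 3: p0:escaped | p1:(4,3)->(4,2) | p2:(4,2)->(4,1)->EXIT
Step 4: p0:escaped | p1:(4,2)->(4,1)->EXIT | p2:escaped

ESCAPED ESCAPED ESCAPED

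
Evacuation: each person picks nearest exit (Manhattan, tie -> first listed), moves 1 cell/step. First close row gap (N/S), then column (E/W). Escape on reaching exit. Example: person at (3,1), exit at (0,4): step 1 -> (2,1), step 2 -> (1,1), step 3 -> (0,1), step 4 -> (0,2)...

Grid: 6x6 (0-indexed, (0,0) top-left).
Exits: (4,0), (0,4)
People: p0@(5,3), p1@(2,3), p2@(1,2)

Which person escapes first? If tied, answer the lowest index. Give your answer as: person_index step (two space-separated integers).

Step 1: p0:(5,3)->(4,3) | p1:(2,3)->(1,3) | p2:(1,2)->(0,2)
Step 2: p0:(4,3)->(4,2) | p1:(1,3)->(0,3) | p2:(0,2)->(0,3)
Step 3: p0:(4,2)->(4,1) | p1:(0,3)->(0,4)->EXIT | p2:(0,3)->(0,4)->EXIT
Step 4: p0:(4,1)->(4,0)->EXIT | p1:escaped | p2:escaped
Exit steps: [4, 3, 3]
First to escape: p1 at step 3

Answer: 1 3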